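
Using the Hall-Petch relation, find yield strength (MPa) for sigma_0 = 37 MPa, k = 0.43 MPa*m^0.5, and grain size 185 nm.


d = 185 nm = 1.85e-07 m
sqrt(d) = 0.0004301163
Hall-Petch contribution = k / sqrt(d) = 0.43 / 0.0004301163 = 999.7 MPa
sigma = sigma_0 + k/sqrt(d) = 37 + 999.7 = 1036.7 MPa

1036.7


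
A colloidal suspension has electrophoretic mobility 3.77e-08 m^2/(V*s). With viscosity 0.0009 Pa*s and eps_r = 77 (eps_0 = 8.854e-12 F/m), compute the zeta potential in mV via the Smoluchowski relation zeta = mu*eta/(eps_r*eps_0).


Smoluchowski equation: zeta = mu * eta / (eps_r * eps_0)
zeta = 3.77e-08 * 0.0009 / (77 * 8.854e-12)
zeta = 0.049768 V = 49.77 mV

49.77


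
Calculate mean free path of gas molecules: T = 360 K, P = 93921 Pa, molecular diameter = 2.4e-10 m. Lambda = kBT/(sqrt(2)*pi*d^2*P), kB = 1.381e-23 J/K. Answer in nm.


Mean free path: lambda = kB*T / (sqrt(2) * pi * d^2 * P)
lambda = 1.381e-23 * 360 / (sqrt(2) * pi * (2.4e-10)^2 * 93921)
lambda = 2.06846e-07 m
lambda = 206.85 nm

206.85


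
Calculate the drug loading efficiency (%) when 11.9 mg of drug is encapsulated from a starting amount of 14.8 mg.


Drug loading efficiency = (drug loaded / drug initial) * 100
DLE = 11.9 / 14.8 * 100
DLE = 0.8041 * 100
DLE = 80.41%

80.41


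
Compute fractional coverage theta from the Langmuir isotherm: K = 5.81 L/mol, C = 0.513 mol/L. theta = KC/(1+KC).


Langmuir isotherm: theta = K*C / (1 + K*C)
K*C = 5.81 * 0.513 = 2.98053
theta = 2.98053 / (1 + 2.98053) = 2.98053 / 3.98053
theta = 0.7488

0.7488


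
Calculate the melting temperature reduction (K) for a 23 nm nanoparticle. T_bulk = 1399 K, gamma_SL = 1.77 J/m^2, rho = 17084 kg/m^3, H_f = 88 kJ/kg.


Radius R = 23/2 = 11.5 nm = 1.15e-08 m
Convert H_f = 88 kJ/kg = 88000 J/kg
dT = 2 * gamma_SL * T_bulk / (rho * H_f * R)
dT = 2 * 1.77 * 1399 / (17084 * 88000 * 1.15e-08)
dT = 286.5 K

286.5


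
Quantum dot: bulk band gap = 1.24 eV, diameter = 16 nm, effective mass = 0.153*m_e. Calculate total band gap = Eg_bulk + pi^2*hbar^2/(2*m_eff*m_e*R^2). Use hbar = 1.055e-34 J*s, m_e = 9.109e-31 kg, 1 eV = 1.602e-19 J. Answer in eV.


Radius R = 16/2 nm = 8e-09 m
Confinement energy dE = pi^2 * hbar^2 / (2 * m_eff * m_e * R^2)
dE = pi^2 * (1.055e-34)^2 / (2 * 0.153 * 9.109e-31 * (8e-09)^2) J, divided by 1.602e-19 J/eV
dE = 0.0384 eV
Total band gap = E_g(bulk) + dE = 1.24 + 0.0384 = 1.2784 eV

1.2784


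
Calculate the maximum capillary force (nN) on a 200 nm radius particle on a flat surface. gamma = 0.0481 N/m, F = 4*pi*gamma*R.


Convert radius: R = 200 nm = 2e-07 m
F = 4 * pi * gamma * R
F = 4 * pi * 0.0481 * 2e-07
F = 1.20888e-07 N = 120.8885 nN

120.8885


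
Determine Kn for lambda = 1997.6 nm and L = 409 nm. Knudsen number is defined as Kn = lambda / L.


Knudsen number Kn = lambda / L
Kn = 1997.6 / 409
Kn = 4.8841

4.8841


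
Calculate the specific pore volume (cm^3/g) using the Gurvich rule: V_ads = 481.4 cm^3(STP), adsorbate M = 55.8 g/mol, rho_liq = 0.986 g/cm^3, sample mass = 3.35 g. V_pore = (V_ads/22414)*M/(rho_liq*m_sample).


Moles adsorbed n = V_ads / 22414 = 481.4 / 22414 = 2.147765e-02 mol
Liquid volume V_liq = n * M / rho_liq = 2.147765e-02 * 55.8 / 0.986 = 1.21547 cm^3
Specific pore volume V_pore = V_liq / m_sample = 1.21547 / 3.35
V_pore = 0.3628 cm^3/g

0.3628


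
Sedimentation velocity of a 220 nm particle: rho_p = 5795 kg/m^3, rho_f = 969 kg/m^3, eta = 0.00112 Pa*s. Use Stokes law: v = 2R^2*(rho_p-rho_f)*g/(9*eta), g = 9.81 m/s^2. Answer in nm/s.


Radius R = 220/2 nm = 1.1e-07 m
Density difference = 5795 - 969 = 4826 kg/m^3
v = 2 * R^2 * (rho_p - rho_f) * g / (9 * eta)
v = 2 * (1.1e-07)^2 * 4826 * 9.81 / (9 * 0.00112)
v = 1.13661e-07 m/s = 113.6609 nm/s

113.6609


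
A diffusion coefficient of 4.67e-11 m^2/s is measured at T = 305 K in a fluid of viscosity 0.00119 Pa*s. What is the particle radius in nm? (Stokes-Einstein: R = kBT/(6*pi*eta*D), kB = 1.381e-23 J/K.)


Stokes-Einstein: R = kB*T / (6*pi*eta*D)
R = 1.381e-23 * 305 / (6 * pi * 0.00119 * 4.67e-11)
R = 4.02095e-09 m = 4.02 nm

4.02


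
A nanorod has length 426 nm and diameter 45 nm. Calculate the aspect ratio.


Aspect ratio AR = length / diameter
AR = 426 / 45
AR = 9.47

9.47


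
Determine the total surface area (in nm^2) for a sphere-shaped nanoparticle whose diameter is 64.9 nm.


Radius r = 64.9/2 = 32.45 nm
Surface area SA = 4 * pi * r^2
SA = 4 * pi * (32.45)^2
SA = 13232.42 nm^2

13232.42


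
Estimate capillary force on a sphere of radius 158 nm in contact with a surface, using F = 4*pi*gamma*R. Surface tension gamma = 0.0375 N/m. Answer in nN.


Convert radius: R = 158 nm = 1.58e-07 m
F = 4 * pi * gamma * R
F = 4 * pi * 0.0375 * 1.58e-07
F = 7.44557e-08 N = 74.4557 nN

74.4557


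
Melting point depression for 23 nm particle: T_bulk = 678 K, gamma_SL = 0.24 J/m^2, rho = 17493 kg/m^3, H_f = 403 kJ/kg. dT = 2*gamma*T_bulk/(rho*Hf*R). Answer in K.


Radius R = 23/2 = 11.5 nm = 1.15e-08 m
Convert H_f = 403 kJ/kg = 403000 J/kg
dT = 2 * gamma_SL * T_bulk / (rho * H_f * R)
dT = 2 * 0.24 * 678 / (17493 * 403000 * 1.15e-08)
dT = 4.0 K

4.0


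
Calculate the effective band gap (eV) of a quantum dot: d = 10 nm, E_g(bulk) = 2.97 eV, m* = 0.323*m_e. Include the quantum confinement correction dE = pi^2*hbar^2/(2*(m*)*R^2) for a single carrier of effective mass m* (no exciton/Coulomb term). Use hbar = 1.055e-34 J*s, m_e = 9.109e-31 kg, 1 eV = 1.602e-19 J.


Radius R = 10/2 nm = 5e-09 m
Confinement energy dE = pi^2 * hbar^2 / (2 * m_eff * m_e * R^2)
dE = pi^2 * (1.055e-34)^2 / (2 * 0.323 * 9.109e-31 * (5e-09)^2) J, divided by 1.602e-19 J/eV
dE = 0.0466 eV
Total band gap = E_g(bulk) + dE = 2.97 + 0.0466 = 3.0166 eV

3.0166


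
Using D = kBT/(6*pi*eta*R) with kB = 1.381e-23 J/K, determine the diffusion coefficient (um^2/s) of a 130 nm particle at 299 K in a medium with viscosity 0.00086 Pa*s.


Radius R = 130/2 = 65 nm = 6.5e-08 m
D = kB*T / (6*pi*eta*R)
D = 1.381e-23 * 299 / (6 * pi * 0.00086 * 6.5e-08)
D = 3.91879e-12 m^2/s = 3.919 um^2/s

3.919


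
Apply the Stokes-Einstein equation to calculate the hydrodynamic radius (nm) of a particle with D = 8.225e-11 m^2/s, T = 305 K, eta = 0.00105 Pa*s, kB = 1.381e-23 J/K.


Stokes-Einstein: R = kB*T / (6*pi*eta*D)
R = 1.381e-23 * 305 / (6 * pi * 0.00105 * 8.225e-11)
R = 2.58742e-09 m = 2.59 nm

2.59


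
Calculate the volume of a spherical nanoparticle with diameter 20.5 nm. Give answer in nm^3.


Radius r = 20.5/2 = 10.25 nm
Volume V = (4/3) * pi * r^3
V = (4/3) * pi * (10.25)^3
V = 4510.87 nm^3

4510.87


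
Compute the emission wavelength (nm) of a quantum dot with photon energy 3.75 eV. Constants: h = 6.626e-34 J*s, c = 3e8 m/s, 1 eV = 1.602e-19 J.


Convert energy: E = 3.75 eV = 3.75 * 1.602e-19 = 6.0075e-19 J
lambda = h*c / E = 6.626e-34 * 3e8 / 6.0075e-19
lambda = 3.30886e-07 m = 330.9 nm

330.9


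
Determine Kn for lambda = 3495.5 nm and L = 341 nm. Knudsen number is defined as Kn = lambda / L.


Knudsen number Kn = lambda / L
Kn = 3495.5 / 341
Kn = 10.2507

10.2507


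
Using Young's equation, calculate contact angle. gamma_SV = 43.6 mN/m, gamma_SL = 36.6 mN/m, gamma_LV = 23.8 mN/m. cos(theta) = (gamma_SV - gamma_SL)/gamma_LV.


cos(theta) = (gamma_SV - gamma_SL) / gamma_LV
cos(theta) = (43.6 - 36.6) / 23.8
cos(theta) = 0.294118
theta = arccos(0.294118) = 72.9 degrees

72.9


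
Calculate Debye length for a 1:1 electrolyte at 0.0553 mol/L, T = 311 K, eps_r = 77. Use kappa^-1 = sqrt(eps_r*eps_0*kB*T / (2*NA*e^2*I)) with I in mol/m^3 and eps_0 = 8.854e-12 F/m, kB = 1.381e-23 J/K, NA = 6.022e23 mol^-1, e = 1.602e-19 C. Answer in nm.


Ionic strength I = 0.0553 * 1^2 * 1000 = 55.3 mol/m^3
kappa^-1 = sqrt(77 * 8.854e-12 * 1.381e-23 * 311 / (2 * 6.022e23 * (1.602e-19)^2 * 55.3))
kappa^-1 = 1.309 nm

1.309


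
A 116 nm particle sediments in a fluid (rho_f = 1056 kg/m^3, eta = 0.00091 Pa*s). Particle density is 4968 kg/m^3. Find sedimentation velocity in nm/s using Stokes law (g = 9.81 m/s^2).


Radius R = 116/2 nm = 5.8e-08 m
Density difference = 4968 - 1056 = 3912 kg/m^3
v = 2 * R^2 * (rho_p - rho_f) * g / (9 * eta)
v = 2 * (5.8e-08)^2 * 3912 * 9.81 / (9 * 0.00091)
v = 3.15261e-08 m/s = 31.5261 nm/s

31.5261


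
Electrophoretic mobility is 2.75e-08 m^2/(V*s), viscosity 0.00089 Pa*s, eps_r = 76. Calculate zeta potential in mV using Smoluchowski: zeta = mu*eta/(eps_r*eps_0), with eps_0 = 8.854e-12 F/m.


Smoluchowski equation: zeta = mu * eta / (eps_r * eps_0)
zeta = 2.75e-08 * 0.00089 / (76 * 8.854e-12)
zeta = 0.036372 V = 36.37 mV

36.37


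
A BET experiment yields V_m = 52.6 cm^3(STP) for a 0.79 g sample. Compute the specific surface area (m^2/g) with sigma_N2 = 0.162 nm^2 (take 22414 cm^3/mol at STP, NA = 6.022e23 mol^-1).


Number of moles in monolayer = V_m / 22414 = 52.6 / 22414 = 0.00234675
Number of molecules = moles * NA = 0.00234675 * 6.022e23
SA = molecules * sigma / mass
SA = (52.6 / 22414) * 6.022e23 * 0.162e-18 / 0.79
SA = 289.8 m^2/g

289.8


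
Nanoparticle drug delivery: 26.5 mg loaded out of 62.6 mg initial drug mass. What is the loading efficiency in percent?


Drug loading efficiency = (drug loaded / drug initial) * 100
DLE = 26.5 / 62.6 * 100
DLE = 0.4233 * 100
DLE = 42.33%

42.33


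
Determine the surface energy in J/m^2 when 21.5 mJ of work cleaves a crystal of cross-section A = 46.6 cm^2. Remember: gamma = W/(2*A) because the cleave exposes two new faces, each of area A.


Convert: A = 46.6 cm^2 = 0.00466 m^2, W = 21.5 mJ = 0.0215 J
Cleaving exposes two faces of area A, so total new surface = 2*A and gamma = W / (2*A)
gamma = 0.0215 / (2 * 0.00466)
gamma = 2.307 J/m^2

2.307


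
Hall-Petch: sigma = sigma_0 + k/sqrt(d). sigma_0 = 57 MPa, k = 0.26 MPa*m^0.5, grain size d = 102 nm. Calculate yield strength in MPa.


d = 102 nm = 1.02e-07 m
sqrt(d) = 0.0003193744
Hall-Petch contribution = k / sqrt(d) = 0.26 / 0.0003193744 = 814.1 MPa
sigma = sigma_0 + k/sqrt(d) = 57 + 814.1 = 871.1 MPa

871.1


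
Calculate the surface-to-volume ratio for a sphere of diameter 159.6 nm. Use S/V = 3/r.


Radius r = 159.6/2 = 79.8 nm
S/V = 3 / r = 3 / 79.8
S/V = 0.0376 nm^-1

0.0376


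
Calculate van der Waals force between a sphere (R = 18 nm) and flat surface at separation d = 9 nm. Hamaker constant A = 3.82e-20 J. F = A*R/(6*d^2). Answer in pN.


Convert to SI: R = 18 nm = 1.8e-08 m, d = 9 nm = 9e-09 m
F = A * R / (6 * d^2)
F = 3.82e-20 * 1.8e-08 / (6 * (9e-09)^2)
F = 1.41481e-12 N = 1.415 pN

1.415


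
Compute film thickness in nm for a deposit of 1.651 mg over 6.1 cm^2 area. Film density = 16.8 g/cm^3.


Convert: m = 1.651 mg = 1.6510e-06 kg, A = 6.1 cm^2 = 6.1000e-04 m^2, rho = 16.8 g/cm^3 = 16800 kg/m^3
t = m / (A * rho)
t = 1.6510e-06 / (6.1000e-04 * 16800)
t = 1.6110e-07 m = 161.1 nm

161.1


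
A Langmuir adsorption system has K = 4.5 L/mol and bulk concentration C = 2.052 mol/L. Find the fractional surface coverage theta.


Langmuir isotherm: theta = K*C / (1 + K*C)
K*C = 4.5 * 2.052 = 9.234
theta = 9.234 / (1 + 9.234) = 9.234 / 10.234
theta = 0.9023

0.9023


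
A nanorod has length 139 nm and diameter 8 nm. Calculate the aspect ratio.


Aspect ratio AR = length / diameter
AR = 139 / 8
AR = 17.38

17.38


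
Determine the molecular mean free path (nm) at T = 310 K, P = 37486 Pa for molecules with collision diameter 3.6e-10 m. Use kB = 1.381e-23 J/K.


Mean free path: lambda = kB*T / (sqrt(2) * pi * d^2 * P)
lambda = 1.381e-23 * 310 / (sqrt(2) * pi * (3.6e-10)^2 * 37486)
lambda = 1.98343e-07 m
lambda = 198.34 nm

198.34


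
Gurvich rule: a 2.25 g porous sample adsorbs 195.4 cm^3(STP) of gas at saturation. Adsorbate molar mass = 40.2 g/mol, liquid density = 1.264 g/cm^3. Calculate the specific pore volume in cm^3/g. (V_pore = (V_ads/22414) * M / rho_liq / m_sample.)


Moles adsorbed n = V_ads / 22414 = 195.4 / 22414 = 8.717766e-03 mol
Liquid volume V_liq = n * M / rho_liq = 8.717766e-03 * 40.2 / 1.264 = 0.27726 cm^3
Specific pore volume V_pore = V_liq / m_sample = 0.27726 / 2.25
V_pore = 0.1232 cm^3/g

0.1232


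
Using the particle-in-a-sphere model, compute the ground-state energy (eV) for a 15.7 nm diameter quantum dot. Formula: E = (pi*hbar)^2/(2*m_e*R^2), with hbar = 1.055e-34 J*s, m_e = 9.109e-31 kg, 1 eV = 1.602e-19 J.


Radius R = 15.7/2 = 7.85 nm = 7.85e-09 m
E = (pi * 1.055e-34)^2 / (2 * 9.109e-31 * (7.85e-09)^2)
E(J) = 9.78509e-22
E = E(J) / 1.602e-19 = 0.0061 eV

0.0061


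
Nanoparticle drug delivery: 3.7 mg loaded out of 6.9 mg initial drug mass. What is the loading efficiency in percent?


Drug loading efficiency = (drug loaded / drug initial) * 100
DLE = 3.7 / 6.9 * 100
DLE = 0.5362 * 100
DLE = 53.62%

53.62


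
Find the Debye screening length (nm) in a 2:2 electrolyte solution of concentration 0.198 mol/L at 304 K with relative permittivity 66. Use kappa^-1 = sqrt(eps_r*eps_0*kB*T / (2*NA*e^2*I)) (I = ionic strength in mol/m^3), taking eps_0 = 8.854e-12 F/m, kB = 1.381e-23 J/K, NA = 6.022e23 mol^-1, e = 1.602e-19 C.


Ionic strength I = 0.198 * 2^2 * 1000 = 792 mol/m^3
kappa^-1 = sqrt(66 * 8.854e-12 * 1.381e-23 * 304 / (2 * 6.022e23 * (1.602e-19)^2 * 792))
kappa^-1 = 0.317 nm

0.317


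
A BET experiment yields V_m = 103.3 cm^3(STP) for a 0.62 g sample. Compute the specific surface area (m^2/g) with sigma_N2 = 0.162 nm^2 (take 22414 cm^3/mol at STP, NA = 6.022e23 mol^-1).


Number of moles in monolayer = V_m / 22414 = 103.3 / 22414 = 0.00460873
Number of molecules = moles * NA = 0.00460873 * 6.022e23
SA = molecules * sigma / mass
SA = (103.3 / 22414) * 6.022e23 * 0.162e-18 / 0.62
SA = 725.2 m^2/g

725.2


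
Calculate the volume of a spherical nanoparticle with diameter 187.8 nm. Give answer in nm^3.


Radius r = 187.8/2 = 93.9 nm
Volume V = (4/3) * pi * r^3
V = (4/3) * pi * (93.9)^3
V = 3468050.29 nm^3

3468050.29


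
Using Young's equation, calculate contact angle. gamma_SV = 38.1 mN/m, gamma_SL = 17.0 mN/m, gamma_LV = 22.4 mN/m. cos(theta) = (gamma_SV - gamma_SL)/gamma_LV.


cos(theta) = (gamma_SV - gamma_SL) / gamma_LV
cos(theta) = (38.1 - 17.0) / 22.4
cos(theta) = 0.941964
theta = arccos(0.941964) = 19.62 degrees

19.62


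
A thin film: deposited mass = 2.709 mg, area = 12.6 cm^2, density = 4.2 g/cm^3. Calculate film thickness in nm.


Convert: m = 2.709 mg = 2.7090e-06 kg, A = 12.6 cm^2 = 1.2600e-03 m^2, rho = 4.2 g/cm^3 = 4200 kg/m^3
t = m / (A * rho)
t = 2.7090e-06 / (1.2600e-03 * 4200)
t = 5.1190e-07 m = 511.9 nm

511.9


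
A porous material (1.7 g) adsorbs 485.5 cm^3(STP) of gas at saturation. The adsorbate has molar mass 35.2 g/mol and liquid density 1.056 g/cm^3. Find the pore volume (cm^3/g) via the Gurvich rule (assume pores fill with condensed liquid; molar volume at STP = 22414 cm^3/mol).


Moles adsorbed n = V_ads / 22414 = 485.5 / 22414 = 2.166057e-02 mol
Liquid volume V_liq = n * M / rho_liq = 2.166057e-02 * 35.2 / 1.056 = 0.72202 cm^3
Specific pore volume V_pore = V_liq / m_sample = 0.72202 / 1.7
V_pore = 0.4247 cm^3/g

0.4247


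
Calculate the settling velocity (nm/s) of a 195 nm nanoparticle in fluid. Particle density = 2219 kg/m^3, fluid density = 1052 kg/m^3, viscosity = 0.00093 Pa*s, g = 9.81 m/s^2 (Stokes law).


Radius R = 195/2 nm = 9.75e-08 m
Density difference = 2219 - 1052 = 1167 kg/m^3
v = 2 * R^2 * (rho_p - rho_f) * g / (9 * eta)
v = 2 * (9.75e-08)^2 * 1167 * 9.81 / (9 * 0.00093)
v = 2.60048e-08 m/s = 26.0048 nm/s

26.0048


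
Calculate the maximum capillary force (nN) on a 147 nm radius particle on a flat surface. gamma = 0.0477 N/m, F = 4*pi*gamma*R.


Convert radius: R = 147 nm = 1.47e-07 m
F = 4 * pi * gamma * R
F = 4 * pi * 0.0477 * 1.47e-07
F = 8.81141e-08 N = 88.1141 nN

88.1141


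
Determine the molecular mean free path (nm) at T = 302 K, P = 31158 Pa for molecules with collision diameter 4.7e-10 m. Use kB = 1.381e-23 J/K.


Mean free path: lambda = kB*T / (sqrt(2) * pi * d^2 * P)
lambda = 1.381e-23 * 302 / (sqrt(2) * pi * (4.7e-10)^2 * 31158)
lambda = 1.36386e-07 m
lambda = 136.39 nm

136.39


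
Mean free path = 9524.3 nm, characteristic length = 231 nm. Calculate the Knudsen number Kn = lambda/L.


Knudsen number Kn = lambda / L
Kn = 9524.3 / 231
Kn = 41.2307

41.2307


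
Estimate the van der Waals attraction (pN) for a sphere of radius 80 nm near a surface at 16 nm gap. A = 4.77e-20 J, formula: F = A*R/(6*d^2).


Convert to SI: R = 80 nm = 8e-08 m, d = 16 nm = 1.6e-08 m
F = A * R / (6 * d^2)
F = 4.77e-20 * 8e-08 / (6 * (1.6e-08)^2)
F = 2.48437e-12 N = 2.484 pN

2.484


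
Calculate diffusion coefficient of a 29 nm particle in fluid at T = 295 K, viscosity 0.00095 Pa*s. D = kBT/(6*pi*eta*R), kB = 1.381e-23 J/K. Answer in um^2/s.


Radius R = 29/2 = 14.5 nm = 1.45e-08 m
D = kB*T / (6*pi*eta*R)
D = 1.381e-23 * 295 / (6 * pi * 0.00095 * 1.45e-08)
D = 1.569e-11 m^2/s = 15.69 um^2/s

15.69


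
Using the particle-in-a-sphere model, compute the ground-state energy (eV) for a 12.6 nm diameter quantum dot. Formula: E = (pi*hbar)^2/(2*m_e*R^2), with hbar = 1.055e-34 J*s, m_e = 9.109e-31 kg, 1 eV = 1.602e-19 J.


Radius R = 12.6/2 = 6.3 nm = 6.3e-09 m
E = (pi * 1.055e-34)^2 / (2 * 9.109e-31 * (6.3e-09)^2)
E(J) = 1.51923e-21
E = E(J) / 1.602e-19 = 0.0095 eV

0.0095


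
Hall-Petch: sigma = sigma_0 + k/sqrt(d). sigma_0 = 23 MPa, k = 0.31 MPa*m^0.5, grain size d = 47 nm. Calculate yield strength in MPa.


d = 47 nm = 4.7e-08 m
sqrt(d) = 0.0002167948
Hall-Petch contribution = k / sqrt(d) = 0.31 / 0.0002167948 = 1429.9 MPa
sigma = sigma_0 + k/sqrt(d) = 23 + 1429.9 = 1452.9 MPa

1452.9


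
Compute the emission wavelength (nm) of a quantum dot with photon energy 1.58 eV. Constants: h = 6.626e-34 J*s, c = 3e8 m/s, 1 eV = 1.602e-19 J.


Convert energy: E = 1.58 eV = 1.58 * 1.602e-19 = 2.53116e-19 J
lambda = h*c / E = 6.626e-34 * 3e8 / 2.53116e-19
lambda = 7.85332e-07 m = 785.3 nm

785.3


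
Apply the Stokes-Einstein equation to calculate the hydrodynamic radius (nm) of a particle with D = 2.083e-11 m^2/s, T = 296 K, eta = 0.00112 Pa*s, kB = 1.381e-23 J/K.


Stokes-Einstein: R = kB*T / (6*pi*eta*D)
R = 1.381e-23 * 296 / (6 * pi * 0.00112 * 2.083e-11)
R = 9.29559e-09 m = 9.3 nm

9.3


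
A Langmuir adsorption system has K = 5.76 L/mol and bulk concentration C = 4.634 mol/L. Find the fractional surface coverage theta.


Langmuir isotherm: theta = K*C / (1 + K*C)
K*C = 5.76 * 4.634 = 26.69184
theta = 26.69184 / (1 + 26.69184) = 26.69184 / 27.69184
theta = 0.9639

0.9639


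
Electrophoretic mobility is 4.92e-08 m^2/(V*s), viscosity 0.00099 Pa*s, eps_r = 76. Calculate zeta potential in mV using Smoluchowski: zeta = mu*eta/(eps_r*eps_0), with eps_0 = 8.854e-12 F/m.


Smoluchowski equation: zeta = mu * eta / (eps_r * eps_0)
zeta = 4.92e-08 * 0.00099 / (76 * 8.854e-12)
zeta = 0.072385 V = 72.38 mV

72.38


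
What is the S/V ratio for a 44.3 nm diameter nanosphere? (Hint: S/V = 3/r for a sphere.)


Radius r = 44.3/2 = 22.15 nm
S/V = 3 / r = 3 / 22.15
S/V = 0.1354 nm^-1

0.1354


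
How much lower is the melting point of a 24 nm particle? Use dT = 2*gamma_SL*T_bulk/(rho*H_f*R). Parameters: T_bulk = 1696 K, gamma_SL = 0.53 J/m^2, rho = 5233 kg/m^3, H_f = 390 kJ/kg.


Radius R = 24/2 = 12 nm = 1.2e-08 m
Convert H_f = 390 kJ/kg = 390000 J/kg
dT = 2 * gamma_SL * T_bulk / (rho * H_f * R)
dT = 2 * 0.53 * 1696 / (5233 * 390000 * 1.2e-08)
dT = 73.4 K

73.4


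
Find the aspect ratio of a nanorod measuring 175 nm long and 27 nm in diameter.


Aspect ratio AR = length / diameter
AR = 175 / 27
AR = 6.48

6.48


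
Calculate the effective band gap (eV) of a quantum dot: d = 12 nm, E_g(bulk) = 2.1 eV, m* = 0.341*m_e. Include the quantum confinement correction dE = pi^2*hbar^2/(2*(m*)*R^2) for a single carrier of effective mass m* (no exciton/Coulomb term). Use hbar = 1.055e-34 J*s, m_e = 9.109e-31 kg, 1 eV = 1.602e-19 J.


Radius R = 12/2 nm = 6e-09 m
Confinement energy dE = pi^2 * hbar^2 / (2 * m_eff * m_e * R^2)
dE = pi^2 * (1.055e-34)^2 / (2 * 0.341 * 9.109e-31 * (6e-09)^2) J, divided by 1.602e-19 J/eV
dE = 0.0307 eV
Total band gap = E_g(bulk) + dE = 2.1 + 0.0307 = 2.1307 eV

2.1307


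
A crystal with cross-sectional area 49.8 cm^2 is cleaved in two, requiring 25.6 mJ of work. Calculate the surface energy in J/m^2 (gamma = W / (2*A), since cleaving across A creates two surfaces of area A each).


Convert: A = 49.8 cm^2 = 0.00498 m^2, W = 25.6 mJ = 0.0256 J
Cleaving exposes two faces of area A, so total new surface = 2*A and gamma = W / (2*A)
gamma = 0.0256 / (2 * 0.00498)
gamma = 2.57 J/m^2

2.57


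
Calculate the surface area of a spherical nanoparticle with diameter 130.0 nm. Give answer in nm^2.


Radius r = 130.0/2 = 65 nm
Surface area SA = 4 * pi * r^2
SA = 4 * pi * (65)^2
SA = 53092.92 nm^2

53092.92


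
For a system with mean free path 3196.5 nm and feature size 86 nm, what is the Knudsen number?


Knudsen number Kn = lambda / L
Kn = 3196.5 / 86
Kn = 37.1686

37.1686


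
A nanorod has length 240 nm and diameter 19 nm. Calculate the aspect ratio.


Aspect ratio AR = length / diameter
AR = 240 / 19
AR = 12.63

12.63


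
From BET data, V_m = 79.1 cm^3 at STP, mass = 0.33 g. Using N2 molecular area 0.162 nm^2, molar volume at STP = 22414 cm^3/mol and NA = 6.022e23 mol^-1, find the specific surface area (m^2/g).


Number of moles in monolayer = V_m / 22414 = 79.1 / 22414 = 0.00352904
Number of molecules = moles * NA = 0.00352904 * 6.022e23
SA = molecules * sigma / mass
SA = (79.1 / 22414) * 6.022e23 * 0.162e-18 / 0.33
SA = 1043.3 m^2/g

1043.3


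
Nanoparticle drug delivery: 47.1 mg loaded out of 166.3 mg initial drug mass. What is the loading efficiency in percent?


Drug loading efficiency = (drug loaded / drug initial) * 100
DLE = 47.1 / 166.3 * 100
DLE = 0.2832 * 100
DLE = 28.32%

28.32


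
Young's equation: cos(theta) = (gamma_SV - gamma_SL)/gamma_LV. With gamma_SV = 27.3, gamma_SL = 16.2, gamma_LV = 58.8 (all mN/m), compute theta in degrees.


cos(theta) = (gamma_SV - gamma_SL) / gamma_LV
cos(theta) = (27.3 - 16.2) / 58.8
cos(theta) = 0.188776
theta = arccos(0.188776) = 79.12 degrees

79.12


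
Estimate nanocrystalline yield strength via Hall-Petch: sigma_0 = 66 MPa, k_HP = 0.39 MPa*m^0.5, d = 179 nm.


d = 179 nm = 1.79e-07 m
sqrt(d) = 0.0004230839
Hall-Petch contribution = k / sqrt(d) = 0.39 / 0.0004230839 = 921.8 MPa
sigma = sigma_0 + k/sqrt(d) = 66 + 921.8 = 987.8 MPa

987.8


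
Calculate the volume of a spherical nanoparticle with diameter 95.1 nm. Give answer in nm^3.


Radius r = 95.1/2 = 47.55 nm
Volume V = (4/3) * pi * r^3
V = (4/3) * pi * (47.55)^3
V = 450339.64 nm^3

450339.64


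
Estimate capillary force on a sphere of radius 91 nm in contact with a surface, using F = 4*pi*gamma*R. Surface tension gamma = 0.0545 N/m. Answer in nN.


Convert radius: R = 91 nm = 9.1e-08 m
F = 4 * pi * gamma * R
F = 4 * pi * 0.0545 * 9.1e-08
F = 6.23229e-08 N = 62.3229 nN

62.3229


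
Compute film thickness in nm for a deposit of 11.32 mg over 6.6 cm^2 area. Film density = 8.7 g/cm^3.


Convert: m = 11.32 mg = 1.1320e-05 kg, A = 6.6 cm^2 = 6.6000e-04 m^2, rho = 8.7 g/cm^3 = 8700 kg/m^3
t = m / (A * rho)
t = 1.1320e-05 / (6.6000e-04 * 8700)
t = 1.9714e-06 m = 1971.4 nm

1971.4


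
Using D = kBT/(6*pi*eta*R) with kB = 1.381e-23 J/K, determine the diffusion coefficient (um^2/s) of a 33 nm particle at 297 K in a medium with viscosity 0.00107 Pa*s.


Radius R = 33/2 = 16.5 nm = 1.65e-08 m
D = kB*T / (6*pi*eta*R)
D = 1.381e-23 * 297 / (6 * pi * 0.00107 * 1.65e-08)
D = 1.23248e-11 m^2/s = 12.325 um^2/s

12.325


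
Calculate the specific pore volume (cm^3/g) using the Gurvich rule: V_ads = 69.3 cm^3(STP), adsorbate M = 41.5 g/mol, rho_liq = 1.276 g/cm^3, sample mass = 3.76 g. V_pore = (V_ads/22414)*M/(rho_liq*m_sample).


Moles adsorbed n = V_ads / 22414 = 69.3 / 22414 = 3.091818e-03 mol
Liquid volume V_liq = n * M / rho_liq = 3.091818e-03 * 41.5 / 1.276 = 0.10056 cm^3
Specific pore volume V_pore = V_liq / m_sample = 0.10056 / 3.76
V_pore = 0.0267 cm^3/g

0.0267


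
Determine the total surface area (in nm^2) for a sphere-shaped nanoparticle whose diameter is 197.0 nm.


Radius r = 197.0/2 = 98.5 nm
Surface area SA = 4 * pi * r^2
SA = 4 * pi * (98.5)^2
SA = 121922.07 nm^2

121922.07


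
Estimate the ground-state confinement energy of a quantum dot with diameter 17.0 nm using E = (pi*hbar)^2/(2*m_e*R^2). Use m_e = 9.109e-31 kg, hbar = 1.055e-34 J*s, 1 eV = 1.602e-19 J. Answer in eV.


Radius R = 17.0/2 = 8.5 nm = 8.5e-09 m
E = (pi * 1.055e-34)^2 / (2 * 9.109e-31 * (8.5e-09)^2)
E(J) = 8.34576e-22
E = E(J) / 1.602e-19 = 0.0052 eV

0.0052


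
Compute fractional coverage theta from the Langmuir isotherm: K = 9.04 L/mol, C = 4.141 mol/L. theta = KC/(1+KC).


Langmuir isotherm: theta = K*C / (1 + K*C)
K*C = 9.04 * 4.141 = 37.43464
theta = 37.43464 / (1 + 37.43464) = 37.43464 / 38.43464
theta = 0.974

0.974


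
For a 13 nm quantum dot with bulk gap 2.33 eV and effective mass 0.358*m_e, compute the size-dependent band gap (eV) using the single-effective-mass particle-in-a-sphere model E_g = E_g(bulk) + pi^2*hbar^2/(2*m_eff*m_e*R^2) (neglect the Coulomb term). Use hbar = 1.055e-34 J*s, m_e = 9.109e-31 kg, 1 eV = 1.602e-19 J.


Radius R = 13/2 nm = 6.5e-09 m
Confinement energy dE = pi^2 * hbar^2 / (2 * m_eff * m_e * R^2)
dE = pi^2 * (1.055e-34)^2 / (2 * 0.358 * 9.109e-31 * (6.5e-09)^2) J, divided by 1.602e-19 J/eV
dE = 0.0249 eV
Total band gap = E_g(bulk) + dE = 2.33 + 0.0249 = 2.3549 eV

2.3549


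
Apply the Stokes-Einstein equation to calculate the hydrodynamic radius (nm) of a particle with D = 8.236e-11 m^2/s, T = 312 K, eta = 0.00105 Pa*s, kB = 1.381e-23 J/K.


Stokes-Einstein: R = kB*T / (6*pi*eta*D)
R = 1.381e-23 * 312 / (6 * pi * 0.00105 * 8.236e-11)
R = 2.64327e-09 m = 2.64 nm

2.64


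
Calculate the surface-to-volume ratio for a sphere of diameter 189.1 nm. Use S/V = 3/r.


Radius r = 189.1/2 = 94.55 nm
S/V = 3 / r = 3 / 94.55
S/V = 0.0317 nm^-1

0.0317


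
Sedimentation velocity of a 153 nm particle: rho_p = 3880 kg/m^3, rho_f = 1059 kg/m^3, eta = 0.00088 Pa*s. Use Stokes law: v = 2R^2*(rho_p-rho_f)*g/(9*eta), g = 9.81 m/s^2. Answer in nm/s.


Radius R = 153/2 nm = 7.65e-08 m
Density difference = 3880 - 1059 = 2821 kg/m^3
v = 2 * R^2 * (rho_p - rho_f) * g / (9 * eta)
v = 2 * (7.65e-08)^2 * 2821 * 9.81 / (9 * 0.00088)
v = 4.08978e-08 m/s = 40.8978 nm/s

40.8978


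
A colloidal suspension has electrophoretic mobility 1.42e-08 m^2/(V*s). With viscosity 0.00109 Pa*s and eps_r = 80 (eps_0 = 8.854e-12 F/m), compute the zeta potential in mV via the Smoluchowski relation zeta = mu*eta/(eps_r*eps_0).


Smoluchowski equation: zeta = mu * eta / (eps_r * eps_0)
zeta = 1.42e-08 * 0.00109 / (80 * 8.854e-12)
zeta = 0.021852 V = 21.85 mV

21.85


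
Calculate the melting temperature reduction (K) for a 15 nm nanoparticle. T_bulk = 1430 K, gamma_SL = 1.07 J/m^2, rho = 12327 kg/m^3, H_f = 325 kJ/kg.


Radius R = 15/2 = 7.5 nm = 7.5e-09 m
Convert H_f = 325 kJ/kg = 325000 J/kg
dT = 2 * gamma_SL * T_bulk / (rho * H_f * R)
dT = 2 * 1.07 * 1430 / (12327 * 325000 * 7.5e-09)
dT = 101.8 K

101.8


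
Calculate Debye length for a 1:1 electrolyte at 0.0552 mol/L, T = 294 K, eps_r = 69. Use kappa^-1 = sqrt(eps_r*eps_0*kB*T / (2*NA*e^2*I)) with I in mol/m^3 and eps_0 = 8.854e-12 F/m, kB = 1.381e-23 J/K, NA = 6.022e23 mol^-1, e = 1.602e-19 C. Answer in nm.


Ionic strength I = 0.0552 * 1^2 * 1000 = 55.2 mol/m^3
kappa^-1 = sqrt(69 * 8.854e-12 * 1.381e-23 * 294 / (2 * 6.022e23 * (1.602e-19)^2 * 55.2))
kappa^-1 = 1.206 nm

1.206


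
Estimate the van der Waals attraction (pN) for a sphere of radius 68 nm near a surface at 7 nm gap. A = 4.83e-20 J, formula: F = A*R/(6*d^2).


Convert to SI: R = 68 nm = 6.8e-08 m, d = 7 nm = 7e-09 m
F = A * R / (6 * d^2)
F = 4.83e-20 * 6.8e-08 / (6 * (7e-09)^2)
F = 1.11714e-11 N = 11.171 pN

11.171


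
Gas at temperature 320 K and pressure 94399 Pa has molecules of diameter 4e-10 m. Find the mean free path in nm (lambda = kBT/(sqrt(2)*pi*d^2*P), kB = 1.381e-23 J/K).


Mean free path: lambda = kB*T / (sqrt(2) * pi * d^2 * P)
lambda = 1.381e-23 * 320 / (sqrt(2) * pi * (4e-10)^2 * 94399)
lambda = 6.58554e-08 m
lambda = 65.86 nm

65.86


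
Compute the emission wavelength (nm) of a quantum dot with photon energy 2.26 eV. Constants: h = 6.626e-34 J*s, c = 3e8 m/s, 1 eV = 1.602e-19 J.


Convert energy: E = 2.26 eV = 2.26 * 1.602e-19 = 3.62052e-19 J
lambda = h*c / E = 6.626e-34 * 3e8 / 3.62052e-19
lambda = 5.49037e-07 m = 549.0 nm

549.0


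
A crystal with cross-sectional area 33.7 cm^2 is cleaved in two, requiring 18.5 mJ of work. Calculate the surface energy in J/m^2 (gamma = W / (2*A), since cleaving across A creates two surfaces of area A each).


Convert: A = 33.7 cm^2 = 0.00337 m^2, W = 18.5 mJ = 0.0185 J
Cleaving exposes two faces of area A, so total new surface = 2*A and gamma = W / (2*A)
gamma = 0.0185 / (2 * 0.00337)
gamma = 2.745 J/m^2

2.745


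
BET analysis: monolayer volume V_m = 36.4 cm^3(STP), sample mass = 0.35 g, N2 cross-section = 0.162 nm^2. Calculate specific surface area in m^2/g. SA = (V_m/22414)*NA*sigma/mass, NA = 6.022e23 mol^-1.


Number of moles in monolayer = V_m / 22414 = 36.4 / 22414 = 0.00162399
Number of molecules = moles * NA = 0.00162399 * 6.022e23
SA = molecules * sigma / mass
SA = (36.4 / 22414) * 6.022e23 * 0.162e-18 / 0.35
SA = 452.7 m^2/g

452.7


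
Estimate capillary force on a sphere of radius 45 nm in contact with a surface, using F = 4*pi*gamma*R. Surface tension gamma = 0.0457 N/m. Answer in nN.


Convert radius: R = 45 nm = 4.5e-08 m
F = 4 * pi * gamma * R
F = 4 * pi * 0.0457 * 4.5e-08
F = 2.58427e-08 N = 25.8427 nN

25.8427


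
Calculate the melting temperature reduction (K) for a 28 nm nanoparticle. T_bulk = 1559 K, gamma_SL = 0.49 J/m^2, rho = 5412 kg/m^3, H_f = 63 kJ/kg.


Radius R = 28/2 = 14 nm = 1.4e-08 m
Convert H_f = 63 kJ/kg = 63000 J/kg
dT = 2 * gamma_SL * T_bulk / (rho * H_f * R)
dT = 2 * 0.49 * 1559 / (5412 * 63000 * 1.4e-08)
dT = 320.1 K

320.1


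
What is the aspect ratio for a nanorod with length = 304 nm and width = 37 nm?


Aspect ratio AR = length / diameter
AR = 304 / 37
AR = 8.22

8.22


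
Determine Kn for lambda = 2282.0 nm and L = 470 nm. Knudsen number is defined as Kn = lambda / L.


Knudsen number Kn = lambda / L
Kn = 2282.0 / 470
Kn = 4.8553

4.8553


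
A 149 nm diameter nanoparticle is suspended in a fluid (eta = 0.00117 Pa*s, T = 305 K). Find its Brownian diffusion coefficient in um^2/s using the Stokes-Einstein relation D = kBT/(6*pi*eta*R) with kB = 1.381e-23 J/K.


Radius R = 149/2 = 74.5 nm = 7.45e-08 m
D = kB*T / (6*pi*eta*R)
D = 1.381e-23 * 305 / (6 * pi * 0.00117 * 7.45e-08)
D = 2.5636e-12 m^2/s = 2.564 um^2/s

2.564


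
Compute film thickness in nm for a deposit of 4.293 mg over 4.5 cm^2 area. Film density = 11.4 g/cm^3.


Convert: m = 4.293 mg = 4.2930e-06 kg, A = 4.5 cm^2 = 4.5000e-04 m^2, rho = 11.4 g/cm^3 = 11400 kg/m^3
t = m / (A * rho)
t = 4.2930e-06 / (4.5000e-04 * 11400)
t = 8.3684e-07 m = 836.8 nm

836.8


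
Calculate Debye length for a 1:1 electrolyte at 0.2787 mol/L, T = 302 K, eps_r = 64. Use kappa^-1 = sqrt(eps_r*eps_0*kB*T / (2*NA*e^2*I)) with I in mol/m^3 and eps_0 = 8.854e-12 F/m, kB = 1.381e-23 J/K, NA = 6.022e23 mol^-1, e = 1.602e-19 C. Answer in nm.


Ionic strength I = 0.2787 * 1^2 * 1000 = 278.7 mol/m^3
kappa^-1 = sqrt(64 * 8.854e-12 * 1.381e-23 * 302 / (2 * 6.022e23 * (1.602e-19)^2 * 278.7))
kappa^-1 = 0.524 nm

0.524


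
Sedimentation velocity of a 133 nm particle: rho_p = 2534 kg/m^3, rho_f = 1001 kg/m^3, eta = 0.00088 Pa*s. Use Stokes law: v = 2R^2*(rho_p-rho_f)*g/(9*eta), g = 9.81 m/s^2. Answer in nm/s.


Radius R = 133/2 nm = 6.65e-08 m
Density difference = 2534 - 1001 = 1533 kg/m^3
v = 2 * R^2 * (rho_p - rho_f) * g / (9 * eta)
v = 2 * (6.65e-08)^2 * 1533 * 9.81 / (9 * 0.00088)
v = 1.67942e-08 m/s = 16.7942 nm/s

16.7942


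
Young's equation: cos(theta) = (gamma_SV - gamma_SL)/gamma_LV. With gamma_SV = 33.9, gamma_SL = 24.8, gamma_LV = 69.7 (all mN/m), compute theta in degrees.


cos(theta) = (gamma_SV - gamma_SL) / gamma_LV
cos(theta) = (33.9 - 24.8) / 69.7
cos(theta) = 0.13056
theta = arccos(0.13056) = 82.5 degrees

82.5


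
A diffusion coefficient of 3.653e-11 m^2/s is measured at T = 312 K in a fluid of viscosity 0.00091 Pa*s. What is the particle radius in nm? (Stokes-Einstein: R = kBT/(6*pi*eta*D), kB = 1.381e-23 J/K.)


Stokes-Einstein: R = kB*T / (6*pi*eta*D)
R = 1.381e-23 * 312 / (6 * pi * 0.00091 * 3.653e-11)
R = 6.87632e-09 m = 6.88 nm

6.88


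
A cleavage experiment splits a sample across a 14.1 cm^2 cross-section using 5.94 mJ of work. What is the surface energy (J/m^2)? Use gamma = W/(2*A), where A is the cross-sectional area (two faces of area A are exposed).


Convert: A = 14.1 cm^2 = 0.00141 m^2, W = 5.94 mJ = 0.00594 J
Cleaving exposes two faces of area A, so total new surface = 2*A and gamma = W / (2*A)
gamma = 0.00594 / (2 * 0.00141)
gamma = 2.106 J/m^2

2.106


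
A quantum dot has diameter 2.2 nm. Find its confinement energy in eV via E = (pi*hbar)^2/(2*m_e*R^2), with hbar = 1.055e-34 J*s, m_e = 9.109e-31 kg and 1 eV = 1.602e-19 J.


Radius R = 2.2/2 = 1.1 nm = 1.1e-09 m
E = (pi * 1.055e-34)^2 / (2 * 9.109e-31 * (1.1e-09)^2)
E(J) = 4.98332e-20
E = E(J) / 1.602e-19 = 0.3111 eV

0.3111


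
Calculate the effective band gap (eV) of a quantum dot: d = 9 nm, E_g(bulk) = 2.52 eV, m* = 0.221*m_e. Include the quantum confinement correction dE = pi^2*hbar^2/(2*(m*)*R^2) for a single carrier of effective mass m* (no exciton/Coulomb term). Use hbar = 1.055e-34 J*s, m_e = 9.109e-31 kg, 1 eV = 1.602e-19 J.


Radius R = 9/2 nm = 4.5e-09 m
Confinement energy dE = pi^2 * hbar^2 / (2 * m_eff * m_e * R^2)
dE = pi^2 * (1.055e-34)^2 / (2 * 0.221 * 9.109e-31 * (4.5e-09)^2) J, divided by 1.602e-19 J/eV
dE = 0.0841 eV
Total band gap = E_g(bulk) + dE = 2.52 + 0.0841 = 2.6041 eV

2.6041


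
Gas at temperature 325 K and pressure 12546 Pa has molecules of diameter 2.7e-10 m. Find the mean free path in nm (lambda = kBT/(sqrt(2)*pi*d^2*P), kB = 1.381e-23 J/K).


Mean free path: lambda = kB*T / (sqrt(2) * pi * d^2 * P)
lambda = 1.381e-23 * 325 / (sqrt(2) * pi * (2.7e-10)^2 * 12546)
lambda = 1.10453e-06 m
lambda = 1104.53 nm

1104.53


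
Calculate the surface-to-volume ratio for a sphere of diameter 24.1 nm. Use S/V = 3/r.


Radius r = 24.1/2 = 12.05 nm
S/V = 3 / r = 3 / 12.05
S/V = 0.249 nm^-1

0.249


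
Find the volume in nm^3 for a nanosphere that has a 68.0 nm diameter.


Radius r = 68.0/2 = 34 nm
Volume V = (4/3) * pi * r^3
V = (4/3) * pi * (34)^3
V = 164636.21 nm^3

164636.21


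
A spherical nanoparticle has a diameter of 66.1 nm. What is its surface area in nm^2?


Radius r = 66.1/2 = 33.05 nm
Surface area SA = 4 * pi * r^2
SA = 4 * pi * (33.05)^2
SA = 13726.28 nm^2

13726.28


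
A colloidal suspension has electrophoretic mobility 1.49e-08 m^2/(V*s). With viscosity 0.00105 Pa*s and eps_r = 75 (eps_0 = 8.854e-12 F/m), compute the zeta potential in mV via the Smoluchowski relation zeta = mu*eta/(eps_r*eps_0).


Smoluchowski equation: zeta = mu * eta / (eps_r * eps_0)
zeta = 1.49e-08 * 0.00105 / (75 * 8.854e-12)
zeta = 0.02356 V = 23.56 mV

23.56


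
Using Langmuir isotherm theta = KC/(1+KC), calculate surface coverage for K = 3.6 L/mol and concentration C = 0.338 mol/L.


Langmuir isotherm: theta = K*C / (1 + K*C)
K*C = 3.6 * 0.338 = 1.2168
theta = 1.2168 / (1 + 1.2168) = 1.2168 / 2.2168
theta = 0.5489

0.5489


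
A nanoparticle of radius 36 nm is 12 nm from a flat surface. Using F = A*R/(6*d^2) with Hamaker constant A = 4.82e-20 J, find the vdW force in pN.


Convert to SI: R = 36 nm = 3.6e-08 m, d = 12 nm = 1.2e-08 m
F = A * R / (6 * d^2)
F = 4.82e-20 * 3.6e-08 / (6 * (1.2e-08)^2)
F = 2.00833e-12 N = 2.008 pN

2.008


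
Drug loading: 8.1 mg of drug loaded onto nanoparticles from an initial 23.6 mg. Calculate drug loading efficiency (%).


Drug loading efficiency = (drug loaded / drug initial) * 100
DLE = 8.1 / 23.6 * 100
DLE = 0.3432 * 100
DLE = 34.32%

34.32


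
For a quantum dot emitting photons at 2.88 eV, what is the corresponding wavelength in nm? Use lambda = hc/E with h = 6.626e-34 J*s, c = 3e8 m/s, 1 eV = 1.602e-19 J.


Convert energy: E = 2.88 eV = 2.88 * 1.602e-19 = 4.61376e-19 J
lambda = h*c / E = 6.626e-34 * 3e8 / 4.61376e-19
lambda = 4.30842e-07 m = 430.8 nm

430.8


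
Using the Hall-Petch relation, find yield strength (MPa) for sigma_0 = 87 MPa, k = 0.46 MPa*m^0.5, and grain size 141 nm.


d = 141 nm = 1.41e-07 m
sqrt(d) = 0.0003754997
Hall-Petch contribution = k / sqrt(d) = 0.46 / 0.0003754997 = 1225.0 MPa
sigma = sigma_0 + k/sqrt(d) = 87 + 1225.0 = 1312.0 MPa

1312.0


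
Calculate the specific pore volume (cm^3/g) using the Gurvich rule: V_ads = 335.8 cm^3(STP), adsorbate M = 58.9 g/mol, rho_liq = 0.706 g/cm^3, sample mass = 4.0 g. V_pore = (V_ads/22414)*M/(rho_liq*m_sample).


Moles adsorbed n = V_ads / 22414 = 335.8 / 22414 = 1.498171e-02 mol
Liquid volume V_liq = n * M / rho_liq = 1.498171e-02 * 58.9 / 0.706 = 1.24989 cm^3
Specific pore volume V_pore = V_liq / m_sample = 1.24989 / 4.0
V_pore = 0.3125 cm^3/g

0.3125


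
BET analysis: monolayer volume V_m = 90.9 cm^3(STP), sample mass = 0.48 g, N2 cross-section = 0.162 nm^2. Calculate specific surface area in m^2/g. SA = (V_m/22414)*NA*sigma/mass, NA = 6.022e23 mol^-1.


Number of moles in monolayer = V_m / 22414 = 90.9 / 22414 = 0.0040555
Number of molecules = moles * NA = 0.0040555 * 6.022e23
SA = molecules * sigma / mass
SA = (90.9 / 22414) * 6.022e23 * 0.162e-18 / 0.48
SA = 824.3 m^2/g

824.3


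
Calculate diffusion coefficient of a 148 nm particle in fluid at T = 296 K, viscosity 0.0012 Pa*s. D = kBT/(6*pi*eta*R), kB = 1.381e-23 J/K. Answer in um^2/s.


Radius R = 148/2 = 74 nm = 7.4e-08 m
D = kB*T / (6*pi*eta*R)
D = 1.381e-23 * 296 / (6 * pi * 0.0012 * 7.4e-08)
D = 2.44214e-12 m^2/s = 2.442 um^2/s

2.442


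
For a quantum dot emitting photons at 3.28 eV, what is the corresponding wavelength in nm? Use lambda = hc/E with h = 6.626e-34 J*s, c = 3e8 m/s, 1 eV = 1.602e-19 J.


Convert energy: E = 3.28 eV = 3.28 * 1.602e-19 = 5.25456e-19 J
lambda = h*c / E = 6.626e-34 * 3e8 / 5.25456e-19
lambda = 3.783e-07 m = 378.3 nm

378.3


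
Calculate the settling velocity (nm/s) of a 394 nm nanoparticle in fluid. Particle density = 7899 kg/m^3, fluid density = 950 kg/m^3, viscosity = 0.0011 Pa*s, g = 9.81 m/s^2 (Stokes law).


Radius R = 394/2 nm = 1.97e-07 m
Density difference = 7899 - 950 = 6949 kg/m^3
v = 2 * R^2 * (rho_p - rho_f) * g / (9 * eta)
v = 2 * (1.97e-07)^2 * 6949 * 9.81 / (9 * 0.0011)
v = 5.34464e-07 m/s = 534.4641 nm/s

534.4641


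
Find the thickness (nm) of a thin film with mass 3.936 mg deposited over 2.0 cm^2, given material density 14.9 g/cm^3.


Convert: m = 3.936 mg = 3.9360e-06 kg, A = 2.0 cm^2 = 2.0000e-04 m^2, rho = 14.9 g/cm^3 = 14900 kg/m^3
t = m / (A * rho)
t = 3.9360e-06 / (2.0000e-04 * 14900)
t = 1.3208e-06 m = 1320.8 nm

1320.8


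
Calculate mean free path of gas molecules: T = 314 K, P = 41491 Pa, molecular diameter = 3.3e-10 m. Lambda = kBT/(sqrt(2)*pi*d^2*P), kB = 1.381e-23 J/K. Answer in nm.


Mean free path: lambda = kB*T / (sqrt(2) * pi * d^2 * P)
lambda = 1.381e-23 * 314 / (sqrt(2) * pi * (3.3e-10)^2 * 41491)
lambda = 2.16011e-07 m
lambda = 216.01 nm

216.01


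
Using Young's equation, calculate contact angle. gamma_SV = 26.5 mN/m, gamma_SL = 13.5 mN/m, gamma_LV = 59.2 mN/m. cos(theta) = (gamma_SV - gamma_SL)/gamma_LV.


cos(theta) = (gamma_SV - gamma_SL) / gamma_LV
cos(theta) = (26.5 - 13.5) / 59.2
cos(theta) = 0.219595
theta = arccos(0.219595) = 77.31 degrees

77.31


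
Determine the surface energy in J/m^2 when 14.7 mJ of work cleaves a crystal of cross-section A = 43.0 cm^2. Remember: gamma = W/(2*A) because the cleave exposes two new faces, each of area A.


Convert: A = 43.0 cm^2 = 0.0043 m^2, W = 14.7 mJ = 0.0147 J
Cleaving exposes two faces of area A, so total new surface = 2*A and gamma = W / (2*A)
gamma = 0.0147 / (2 * 0.0043)
gamma = 1.709 J/m^2

1.709
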